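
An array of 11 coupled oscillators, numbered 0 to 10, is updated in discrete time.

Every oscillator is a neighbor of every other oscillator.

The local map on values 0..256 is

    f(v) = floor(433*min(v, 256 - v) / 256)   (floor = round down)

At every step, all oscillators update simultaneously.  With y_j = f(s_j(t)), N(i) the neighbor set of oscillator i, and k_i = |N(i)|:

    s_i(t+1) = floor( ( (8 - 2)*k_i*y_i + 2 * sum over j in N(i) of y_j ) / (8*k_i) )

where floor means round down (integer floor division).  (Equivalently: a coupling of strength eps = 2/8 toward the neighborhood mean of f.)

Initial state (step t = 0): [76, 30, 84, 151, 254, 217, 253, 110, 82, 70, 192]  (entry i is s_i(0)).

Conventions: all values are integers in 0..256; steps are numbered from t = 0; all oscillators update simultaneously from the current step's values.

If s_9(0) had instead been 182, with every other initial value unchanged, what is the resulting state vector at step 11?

Answer: [146, 166, 110, 103, 141, 192, 148, 146, 105, 135, 110]
Key observation: This trace re-runs the system from the modified initial state.

Derivation:
t=0: [76, 30, 84, 151, 254, 217, 253, 110, 82, 182, 192]
t=1: [120, 64, 131, 156, 30, 75, 31, 163, 128, 118, 106]
t=2: [188, 120, 194, 164, 77, 133, 79, 155, 198, 186, 171]
t=3: [122, 185, 114, 151, 133, 190, 135, 162, 110, 124, 143]
t=4: [198, 136, 188, 177, 199, 129, 196, 163, 183, 200, 187]
t=5: [107, 182, 119, 132, 105, 191, 109, 150, 125, 104, 120]
t=6: [179, 139, 194, 200, 177, 127, 182, 178, 201, 175, 195]
t=7: [130, 179, 111, 104, 132, 191, 127, 131, 103, 135, 111]
t=8: [204, 144, 185, 177, 201, 129, 205, 203, 176, 198, 185]
t=9: [97, 171, 121, 130, 101, 189, 96, 98, 131, 105, 121]
t=10: [167, 151, 196, 202, 171, 130, 165, 167, 201, 176, 196]
t=11: [146, 166, 110, 103, 141, 192, 148, 146, 105, 135, 110]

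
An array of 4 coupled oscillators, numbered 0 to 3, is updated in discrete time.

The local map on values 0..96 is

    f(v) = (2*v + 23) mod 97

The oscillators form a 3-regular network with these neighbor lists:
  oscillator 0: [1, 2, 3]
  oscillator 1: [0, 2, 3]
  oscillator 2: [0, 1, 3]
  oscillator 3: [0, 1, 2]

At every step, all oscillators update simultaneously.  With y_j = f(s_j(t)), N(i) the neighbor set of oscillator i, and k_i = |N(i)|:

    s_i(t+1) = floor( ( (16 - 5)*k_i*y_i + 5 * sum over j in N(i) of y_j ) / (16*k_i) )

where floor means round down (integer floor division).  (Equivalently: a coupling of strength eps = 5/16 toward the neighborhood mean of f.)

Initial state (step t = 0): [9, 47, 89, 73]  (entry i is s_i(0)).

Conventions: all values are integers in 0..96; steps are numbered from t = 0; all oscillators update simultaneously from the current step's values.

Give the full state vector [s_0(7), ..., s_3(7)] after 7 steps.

Simulating step by step:
t=0: [9, 47, 89, 73]
t=1: [38, 26, 18, 56]
t=2: [19, 61, 52, 40]
t=3: [50, 43, 32, 18]
t=4: [34, 26, 69, 53]
t=5: [80, 71, 64, 45]
t=6: [73, 63, 54, 32]
t=7: [67, 55, 45, 76]

Answer: [67, 55, 45, 76]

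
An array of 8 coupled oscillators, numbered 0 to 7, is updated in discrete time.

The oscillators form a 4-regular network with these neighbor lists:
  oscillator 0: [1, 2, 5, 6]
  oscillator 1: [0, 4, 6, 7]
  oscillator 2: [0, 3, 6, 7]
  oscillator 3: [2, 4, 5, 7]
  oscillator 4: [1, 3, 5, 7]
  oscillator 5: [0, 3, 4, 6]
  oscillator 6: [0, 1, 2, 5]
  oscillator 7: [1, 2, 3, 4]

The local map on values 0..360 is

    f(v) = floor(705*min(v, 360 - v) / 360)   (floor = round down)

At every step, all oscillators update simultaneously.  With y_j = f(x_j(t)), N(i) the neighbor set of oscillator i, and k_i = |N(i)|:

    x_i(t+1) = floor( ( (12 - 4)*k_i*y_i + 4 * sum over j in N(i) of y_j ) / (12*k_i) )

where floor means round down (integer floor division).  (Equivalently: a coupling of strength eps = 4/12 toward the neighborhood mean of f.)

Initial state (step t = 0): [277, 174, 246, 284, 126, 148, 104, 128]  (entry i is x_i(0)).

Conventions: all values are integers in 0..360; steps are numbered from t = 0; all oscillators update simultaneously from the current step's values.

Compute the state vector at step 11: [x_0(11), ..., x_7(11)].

Simulating step by step:
t=0: [277, 174, 246, 284, 126, 148, 104, 128]
t=1: [195, 298, 212, 182, 249, 255, 219, 246]
t=2: [289, 167, 290, 309, 219, 233, 262, 229]
t=3: [167, 289, 148, 142, 261, 224, 198, 240]
t=4: [302, 182, 289, 267, 205, 270, 296, 231]
t=5: [141, 298, 148, 193, 281, 177, 148, 249]
t=6: [271, 158, 285, 301, 186, 317, 278, 218]
t=7: [174, 285, 157, 147, 292, 121, 166, 261]
t=8: [311, 179, 300, 263, 160, 247, 302, 201]
t=9: [130, 302, 137, 206, 297, 206, 140, 288]
t=10: [249, 141, 259, 270, 153, 280, 260, 161]
t=11: [213, 269, 206, 197, 276, 177, 200, 289]

Answer: [213, 269, 206, 197, 276, 177, 200, 289]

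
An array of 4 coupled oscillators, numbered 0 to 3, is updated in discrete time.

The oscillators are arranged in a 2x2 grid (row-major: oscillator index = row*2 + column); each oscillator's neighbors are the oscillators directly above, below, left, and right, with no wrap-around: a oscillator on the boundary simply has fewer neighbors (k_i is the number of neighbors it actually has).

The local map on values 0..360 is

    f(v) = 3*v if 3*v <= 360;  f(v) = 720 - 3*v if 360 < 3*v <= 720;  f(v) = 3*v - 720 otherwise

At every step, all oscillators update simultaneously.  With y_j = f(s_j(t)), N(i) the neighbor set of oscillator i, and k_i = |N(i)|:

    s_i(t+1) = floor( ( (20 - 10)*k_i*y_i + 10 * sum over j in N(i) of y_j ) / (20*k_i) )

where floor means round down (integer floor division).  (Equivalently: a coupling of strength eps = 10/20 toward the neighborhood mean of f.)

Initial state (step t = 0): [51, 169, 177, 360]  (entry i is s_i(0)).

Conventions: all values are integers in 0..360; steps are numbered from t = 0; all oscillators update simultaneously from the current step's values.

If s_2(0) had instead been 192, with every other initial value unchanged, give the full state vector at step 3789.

Answer: [212, 84, 212, 84]
Key observation: The state at step 14, [148, 247, 148, 247], reappears at step 20: the system is in a cycle of period 6 from step 14 on.  Therefore the state at step 3789 equals the state at step 14 + ((3789 - 14) mod 6) = 15, which is [212, 84, 212, 84].

Derivation:
t=0: [51, 169, 192, 360]
t=1: [165, 234, 200, 269]
t=2: [147, 87, 138, 78]
t=3: [281, 258, 281, 258]
t=4: [105, 71, 105, 71]
t=5: [289, 238, 289, 238]
t=6: [111, 41, 111, 41]
t=7: [280, 175, 280, 175]
t=8: [138, 176, 138, 176]
t=9: [277, 220, 277, 220]
t=10: [98, 72, 98, 72]
t=11: [274, 235, 274, 235]
t=12: [80, 36, 80, 36]
t=13: [207, 141, 207, 141]
t=14: [148, 247, 148, 247]
t=15: [212, 84, 212, 84]
t=16: [126, 210, 126, 210]
t=17: [279, 153, 279, 153]
t=18: [153, 225, 153, 225]
t=19: [207, 99, 207, 99]
t=20: [148, 247, 148, 247]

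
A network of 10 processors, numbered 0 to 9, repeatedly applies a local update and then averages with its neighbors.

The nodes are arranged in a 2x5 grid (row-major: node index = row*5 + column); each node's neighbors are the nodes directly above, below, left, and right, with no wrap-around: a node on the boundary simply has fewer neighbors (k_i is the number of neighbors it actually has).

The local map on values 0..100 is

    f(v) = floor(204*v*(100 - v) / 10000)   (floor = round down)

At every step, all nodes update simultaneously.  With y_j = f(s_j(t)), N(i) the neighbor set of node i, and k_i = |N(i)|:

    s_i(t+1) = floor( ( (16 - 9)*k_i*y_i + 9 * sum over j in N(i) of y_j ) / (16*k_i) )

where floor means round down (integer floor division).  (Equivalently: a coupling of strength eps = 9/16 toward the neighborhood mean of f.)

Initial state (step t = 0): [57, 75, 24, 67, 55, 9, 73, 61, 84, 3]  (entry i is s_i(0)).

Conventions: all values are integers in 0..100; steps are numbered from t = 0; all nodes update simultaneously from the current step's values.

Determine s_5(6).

Answer: s_5(6) = 51

Derivation:
t=0: [57, 75, 24, 67, 55, 9, 73, 61, 84, 3]
t=1: [37, 40, 40, 41, 35, 32, 36, 40, 30, 23]
t=2: [46, 47, 48, 46, 44, 45, 46, 46, 43, 40]
t=3: [50, 50, 50, 50, 49, 50, 50, 50, 49, 49]
t=4: [51, 51, 51, 50, 50, 51, 51, 50, 50, 50]
t=5: [50, 50, 50, 50, 51, 50, 50, 50, 51, 51]
t=6: [51, 51, 51, 50, 50, 51, 51, 50, 50, 50]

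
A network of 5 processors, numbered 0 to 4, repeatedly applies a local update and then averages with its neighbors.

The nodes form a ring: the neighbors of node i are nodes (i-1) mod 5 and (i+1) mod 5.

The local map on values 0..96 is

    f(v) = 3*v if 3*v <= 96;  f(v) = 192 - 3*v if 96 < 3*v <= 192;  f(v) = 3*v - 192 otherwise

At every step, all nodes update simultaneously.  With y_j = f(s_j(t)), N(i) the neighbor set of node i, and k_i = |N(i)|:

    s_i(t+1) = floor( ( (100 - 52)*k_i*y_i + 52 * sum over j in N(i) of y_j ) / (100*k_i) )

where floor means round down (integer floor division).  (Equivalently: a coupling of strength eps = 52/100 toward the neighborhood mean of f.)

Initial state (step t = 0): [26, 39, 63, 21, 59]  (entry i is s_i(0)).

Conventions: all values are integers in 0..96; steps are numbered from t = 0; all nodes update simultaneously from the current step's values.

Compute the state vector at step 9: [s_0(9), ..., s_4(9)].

Simulating step by step:
t=0: [26, 39, 63, 21, 59]
t=1: [60, 57, 37, 34, 43]
t=2: [27, 34, 67, 80, 56]
t=3: [68, 66, 40, 31, 45]
t=4: [22, 24, 60, 78, 54]
t=5: [58, 54, 35, 31, 42]
t=6: [33, 41, 73, 84, 60]
t=7: [65, 64, 46, 38, 45]
t=8: [16, 14, 46, 66, 48]
t=9: [46, 46, 38, 29, 37]

Answer: [46, 46, 38, 29, 37]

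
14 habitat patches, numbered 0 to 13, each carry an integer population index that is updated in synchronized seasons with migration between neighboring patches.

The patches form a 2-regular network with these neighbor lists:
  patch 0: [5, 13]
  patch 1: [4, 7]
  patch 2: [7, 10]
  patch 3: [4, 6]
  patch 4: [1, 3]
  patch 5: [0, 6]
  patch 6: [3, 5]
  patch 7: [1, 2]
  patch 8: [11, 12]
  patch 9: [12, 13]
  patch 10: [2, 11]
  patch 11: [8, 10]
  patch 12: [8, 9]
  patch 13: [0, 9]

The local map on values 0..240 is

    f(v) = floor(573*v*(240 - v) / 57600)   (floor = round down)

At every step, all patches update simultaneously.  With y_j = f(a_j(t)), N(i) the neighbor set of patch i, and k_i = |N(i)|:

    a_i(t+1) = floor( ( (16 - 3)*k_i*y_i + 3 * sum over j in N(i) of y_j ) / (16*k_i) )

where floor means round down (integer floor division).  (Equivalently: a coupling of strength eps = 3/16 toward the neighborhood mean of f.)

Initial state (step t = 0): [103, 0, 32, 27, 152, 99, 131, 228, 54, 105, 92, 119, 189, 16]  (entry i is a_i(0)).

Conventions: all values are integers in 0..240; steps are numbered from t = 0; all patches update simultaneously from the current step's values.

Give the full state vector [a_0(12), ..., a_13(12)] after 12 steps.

Answer: [139, 139, 139, 139, 139, 139, 139, 139, 139, 139, 139, 139, 139, 139]

Derivation:
t=0: [103, 0, 32, 27, 152, 99, 131, 228, 54, 105, 92, 119, 189, 16]
t=1: [129, 15, 68, 72, 113, 138, 133, 28, 102, 126, 129, 138, 99, 54]
t=2: [137, 45, 113, 124, 129, 140, 138, 61, 139, 137, 139, 140, 138, 107]
t=3: [140, 94, 138, 142, 136, 139, 140, 109, 139, 140, 139, 139, 139, 140]
t=4: [139, 136, 140, 138, 139, 139, 138, 141, 139, 139, 139, 139, 139, 139]
t=5: [139, 139, 138, 139, 139, 139, 139, 138, 139, 139, 139, 139, 139, 139]
t=6: [139, 139, 139, 139, 139, 139, 139, 139, 139, 139, 139, 139, 139, 139]
t=7: [139, 139, 139, 139, 139, 139, 139, 139, 139, 139, 139, 139, 139, 139]
t=8: [139, 139, 139, 139, 139, 139, 139, 139, 139, 139, 139, 139, 139, 139]
t=9: [139, 139, 139, 139, 139, 139, 139, 139, 139, 139, 139, 139, 139, 139]
t=10: [139, 139, 139, 139, 139, 139, 139, 139, 139, 139, 139, 139, 139, 139]
t=11: [139, 139, 139, 139, 139, 139, 139, 139, 139, 139, 139, 139, 139, 139]
t=12: [139, 139, 139, 139, 139, 139, 139, 139, 139, 139, 139, 139, 139, 139]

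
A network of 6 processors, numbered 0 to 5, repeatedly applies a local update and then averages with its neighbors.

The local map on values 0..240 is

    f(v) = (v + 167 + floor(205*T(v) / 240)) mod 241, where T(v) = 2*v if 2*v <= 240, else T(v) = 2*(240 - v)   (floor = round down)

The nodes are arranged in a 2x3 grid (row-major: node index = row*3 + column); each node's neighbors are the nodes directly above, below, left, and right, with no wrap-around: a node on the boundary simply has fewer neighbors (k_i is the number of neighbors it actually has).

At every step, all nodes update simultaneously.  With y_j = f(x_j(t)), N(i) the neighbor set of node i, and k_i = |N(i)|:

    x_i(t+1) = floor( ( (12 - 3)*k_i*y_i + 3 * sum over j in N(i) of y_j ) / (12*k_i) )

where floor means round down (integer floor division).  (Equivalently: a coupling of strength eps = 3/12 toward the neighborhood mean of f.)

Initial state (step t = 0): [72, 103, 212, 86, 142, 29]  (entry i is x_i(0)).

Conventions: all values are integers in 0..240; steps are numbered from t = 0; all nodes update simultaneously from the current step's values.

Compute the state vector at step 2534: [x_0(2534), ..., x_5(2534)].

Answer: [197, 197, 196, 197, 196, 196]
Key observation: The state at step 10, [197, 197, 196, 197, 196, 196], reappears at step 12: the system is in a cycle of period 2 from step 10 on.  Therefore the state at step 2534 equals the state at step 10 + ((2534 - 10) mod 2) = 10, which is [197, 197, 196, 197, 196, 196].

Derivation:
t=0: [72, 103, 212, 86, 142, 29]
t=1: [136, 198, 164, 163, 206, 55]
t=2: [231, 200, 197, 218, 183, 106]
t=3: [175, 193, 197, 183, 203, 210]
t=4: [209, 199, 195, 205, 193, 188]
t=5: [188, 194, 197, 190, 198, 201]
t=6: [201, 197, 195, 200, 195, 193]
t=7: [193, 195, 197, 194, 196, 198]
t=8: [198, 197, 196, 198, 196, 195]
t=9: [195, 196, 196, 195, 196, 197]
t=10: [197, 197, 196, 197, 196, 196]
t=11: [196, 196, 196, 196, 196, 197]
t=12: [197, 197, 196, 197, 196, 196]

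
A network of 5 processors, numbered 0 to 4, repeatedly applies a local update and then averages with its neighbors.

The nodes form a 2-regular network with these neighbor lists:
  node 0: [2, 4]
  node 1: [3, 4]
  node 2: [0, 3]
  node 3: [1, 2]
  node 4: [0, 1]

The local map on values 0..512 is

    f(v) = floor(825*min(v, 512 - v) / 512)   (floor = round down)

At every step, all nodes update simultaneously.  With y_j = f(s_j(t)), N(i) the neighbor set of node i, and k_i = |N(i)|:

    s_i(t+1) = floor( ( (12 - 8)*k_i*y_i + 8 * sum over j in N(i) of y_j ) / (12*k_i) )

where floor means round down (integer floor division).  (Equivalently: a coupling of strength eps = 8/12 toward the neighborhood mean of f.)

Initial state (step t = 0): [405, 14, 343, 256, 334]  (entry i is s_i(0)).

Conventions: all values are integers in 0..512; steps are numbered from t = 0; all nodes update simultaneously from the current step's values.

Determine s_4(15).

Answer: s_4(15) = 241

Derivation:
t=0: [405, 14, 343, 256, 334]
t=1: [243, 240, 285, 235, 160]
t=2: [337, 340, 378, 376, 344]
t=3: [255, 255, 238, 237, 276]
t=4: [391, 390, 391, 391, 400]
t=5: [189, 190, 194, 194, 190]
t=6: [307, 308, 309, 310, 305]
t=7: [330, 328, 327, 326, 330]
t=8: [294, 296, 296, 297, 294]
t=9: [350, 348, 348, 347, 350]
t=10: [262, 263, 263, 264, 262]
t=11: [401, 400, 400, 400, 401]
t=12: [178, 179, 179, 180, 178]
t=13: [286, 288, 288, 288, 286]
t=14: [362, 361, 361, 360, 362]
t=15: [241, 242, 242, 243, 241]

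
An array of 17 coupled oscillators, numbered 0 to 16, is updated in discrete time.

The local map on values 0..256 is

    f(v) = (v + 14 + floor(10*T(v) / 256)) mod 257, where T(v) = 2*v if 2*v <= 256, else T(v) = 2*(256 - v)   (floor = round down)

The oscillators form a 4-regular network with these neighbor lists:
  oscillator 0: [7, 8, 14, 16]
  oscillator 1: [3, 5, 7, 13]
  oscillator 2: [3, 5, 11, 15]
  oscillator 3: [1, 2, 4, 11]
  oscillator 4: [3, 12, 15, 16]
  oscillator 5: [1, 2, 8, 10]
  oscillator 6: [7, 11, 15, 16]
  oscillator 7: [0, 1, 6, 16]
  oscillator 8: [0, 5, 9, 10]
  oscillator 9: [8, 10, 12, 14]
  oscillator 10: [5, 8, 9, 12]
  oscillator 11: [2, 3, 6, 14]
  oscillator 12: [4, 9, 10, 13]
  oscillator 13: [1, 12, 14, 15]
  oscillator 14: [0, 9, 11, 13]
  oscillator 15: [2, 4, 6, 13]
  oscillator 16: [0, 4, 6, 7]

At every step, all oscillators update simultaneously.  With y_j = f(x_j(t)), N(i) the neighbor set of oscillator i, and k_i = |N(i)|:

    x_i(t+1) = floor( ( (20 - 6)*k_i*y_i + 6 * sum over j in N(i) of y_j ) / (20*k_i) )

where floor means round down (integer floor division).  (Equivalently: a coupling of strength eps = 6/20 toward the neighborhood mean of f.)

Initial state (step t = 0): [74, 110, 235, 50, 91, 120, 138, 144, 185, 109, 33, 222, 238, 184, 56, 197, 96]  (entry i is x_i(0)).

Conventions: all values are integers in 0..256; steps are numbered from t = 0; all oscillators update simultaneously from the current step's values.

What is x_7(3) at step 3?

Simulating step by step:
t=0: [74, 110, 235, 50, 91, 120, 138, 144, 185, 109, 33, 222, 238, 184, 56, 197, 96]
t=1: [107, 135, 224, 101, 127, 147, 167, 153, 174, 135, 89, 208, 214, 192, 101, 204, 121]
t=2: [137, 161, 223, 143, 158, 170, 188, 168, 178, 159, 132, 207, 208, 202, 139, 214, 148]
t=3: [165, 184, 228, 177, 184, 191, 205, 185, 189, 181, 167, 214, 212, 214, 172, 225, 174]

Answer: x_7(3) = 185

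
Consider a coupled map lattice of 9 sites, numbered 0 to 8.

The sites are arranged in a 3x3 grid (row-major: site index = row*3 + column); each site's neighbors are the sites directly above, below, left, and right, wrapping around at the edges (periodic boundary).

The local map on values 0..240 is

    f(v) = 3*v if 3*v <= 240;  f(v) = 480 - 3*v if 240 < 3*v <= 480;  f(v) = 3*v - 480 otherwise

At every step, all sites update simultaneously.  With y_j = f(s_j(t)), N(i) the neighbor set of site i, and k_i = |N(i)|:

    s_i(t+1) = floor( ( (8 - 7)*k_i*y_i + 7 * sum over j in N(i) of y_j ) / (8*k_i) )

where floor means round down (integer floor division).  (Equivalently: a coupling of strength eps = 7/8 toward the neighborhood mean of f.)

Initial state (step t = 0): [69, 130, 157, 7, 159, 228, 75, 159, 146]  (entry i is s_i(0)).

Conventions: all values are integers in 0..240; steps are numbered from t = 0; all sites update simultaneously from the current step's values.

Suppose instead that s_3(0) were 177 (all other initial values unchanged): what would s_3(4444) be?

Simulating step by step:
t=0: [69, 130, 157, 177, 159, 228, 75, 159, 146]
t=1: [107, 59, 119, 146, 76, 48, 94, 79, 101]
t=2: [138, 185, 159, 164, 159, 142, 159, 200, 175]
t=3: [28, 51, 52, 29, 57, 20, 53, 42, 45]
t=4: [131, 136, 114, 114, 114, 127, 114, 150, 126]
t=5: [117, 94, 96, 118, 91, 125, 95, 102, 101]
t=6: [171, 178, 157, 154, 157, 166, 156, 191, 167]
t=7: [24, 38, 28, 18, 41, 14, 37, 32, 31]
t=8: [88, 96, 80, 82, 82, 82, 82, 108, 84]
t=9: [223, 209, 220, 230, 207, 234, 211, 213, 217]
t=10: [174, 164, 181, 180, 179, 181, 178, 153, 177]
t=11: [46, 41, 44, 54, 41, 58, 44, 40, 50]
t=12: [137, 127, 144, 144, 142, 145, 141, 130, 140]
t=13: [63, 69, 65, 55, 68, 51, 65, 70, 60]
t=14: [190, 200, 183, 182, 186, 181, 187, 198, 187]
t=15: [84, 91, 86, 76, 89, 72, 86, 93, 81]
t=16: [220, 214, 222, 220, 213, 223, 223, 217, 217]
t=17: [179, 172, 176, 179, 173, 175, 177, 170, 182]
t=18: [49, 42, 50, 49, 41, 51, 52, 45, 46]
t=19: [145, 137, 142, 145, 138, 141, 143, 135, 147]
t=20: [53, 61, 52, 53, 62, 51, 51, 58, 56]
t=21: [162, 170, 164, 162, 169, 165, 163, 172, 160]
t=22: [13, 21, 12, 13, 22, 11, 11, 18, 15]
t=23: [42, 50, 43, 42, 49, 44, 42, 52, 39]
t=24: [131, 140, 130, 131, 141, 130, 130, 137, 133]
t=25: [82, 73, 80, 81, 74, 80, 82, 71, 84]
t=26: [232, 226, 231, 233, 226, 232, 228, 224, 231]
t=27: [209, 203, 211, 209, 205, 211, 209, 201, 207]
t=28: [144, 138, 143, 145, 137, 145, 140, 136, 143]
t=29: [54, 60, 52, 54, 58, 52, 54, 62, 56]
t=30: [164, 170, 165, 163, 171, 163, 168, 172, 165]
t=31: [18, 24, 16, 18, 22, 16, 18, 26, 20]
t=32: [56, 62, 57, 55, 63, 55, 60, 64, 57]
t=33: [174, 180, 172, 174, 178, 172, 174, 182, 176]
t=34: [44, 50, 45, 43, 51, 43, 48, 52, 45]
t=35: [138, 144, 136, 138, 142, 136, 138, 146, 140]
t=36: [63, 57, 62, 64, 56, 64, 59, 55, 62]
t=37: [182, 176, 184, 182, 178, 184, 182, 174, 180]
t=38: [63, 57, 62, 64, 56, 64, 59, 55, 62]

Answer: s_3(4444) = 64
Key observation: The state at step 36, [63, 57, 62, 64, 56, 64, 59, 55, 62], reappears at step 38: the system is in a cycle of period 2 from step 36 on.  Therefore the state at step 4444 equals the state at step 36 + ((4444 - 36) mod 2) = 36, which is [63, 57, 62, 64, 56, 64, 59, 55, 62].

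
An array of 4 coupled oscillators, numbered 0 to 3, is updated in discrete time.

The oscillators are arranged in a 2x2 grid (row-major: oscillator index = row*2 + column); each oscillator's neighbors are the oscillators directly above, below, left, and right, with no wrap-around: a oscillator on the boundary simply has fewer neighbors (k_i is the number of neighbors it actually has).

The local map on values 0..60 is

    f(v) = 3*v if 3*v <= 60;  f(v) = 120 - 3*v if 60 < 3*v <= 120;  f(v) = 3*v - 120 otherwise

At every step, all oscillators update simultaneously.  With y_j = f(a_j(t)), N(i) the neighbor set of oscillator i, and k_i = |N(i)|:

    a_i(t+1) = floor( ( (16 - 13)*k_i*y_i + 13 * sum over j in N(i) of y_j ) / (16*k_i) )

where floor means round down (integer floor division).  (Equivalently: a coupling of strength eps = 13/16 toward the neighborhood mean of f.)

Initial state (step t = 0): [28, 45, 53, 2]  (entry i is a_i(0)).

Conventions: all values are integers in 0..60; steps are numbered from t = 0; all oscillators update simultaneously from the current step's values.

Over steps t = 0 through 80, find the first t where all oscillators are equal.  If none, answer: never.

Simulating step by step:
t=0: [28, 45, 53, 2]  (not all equal)
t=1: [28, 19, 24, 23]  (not all equal)
t=2: [49, 46, 44, 52]  (not all equal)
t=3: [17, 28, 27, 18]  (not all equal)
t=4: [40, 49, 49, 40]  (not all equal)
t=5: [21, 5, 5, 21]  (not all equal)
t=6: [22, 49, 49, 22]  (not all equal)
t=7: [32, 48, 48, 32]  (not all equal)
t=8: [24, 24, 24, 24]  (all equal)

Answer: 8
Key observation: Synchronization is absorbing here: once all oscillators are equal they stay equal, and step 8 is the first all-equal step.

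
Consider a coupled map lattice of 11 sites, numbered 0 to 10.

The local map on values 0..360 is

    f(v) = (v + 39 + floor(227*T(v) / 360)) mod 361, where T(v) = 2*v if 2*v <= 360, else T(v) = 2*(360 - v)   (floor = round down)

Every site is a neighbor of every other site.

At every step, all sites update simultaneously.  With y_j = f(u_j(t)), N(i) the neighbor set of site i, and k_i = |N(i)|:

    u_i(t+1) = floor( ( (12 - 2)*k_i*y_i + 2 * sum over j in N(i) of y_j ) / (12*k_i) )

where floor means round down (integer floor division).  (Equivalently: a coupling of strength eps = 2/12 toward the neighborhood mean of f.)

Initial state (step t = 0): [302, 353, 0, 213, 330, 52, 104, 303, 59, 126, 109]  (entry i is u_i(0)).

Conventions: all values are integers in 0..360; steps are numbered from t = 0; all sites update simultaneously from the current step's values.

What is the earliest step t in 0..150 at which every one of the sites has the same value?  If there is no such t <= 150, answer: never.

Answer: never
Key observation: The state at step 18 reappears at step 20 — the system is in a cycle of period 2 from step 18 on.  No step 0..20 is synchronized, and the cycle repeats forever, so no step up to 150 (or ever) has all sites equal.

Derivation:
t=0: [302, 353, 0, 213, 330, 52, 104, 303, 59, 126, 109]  (not all equal)
t=1: [68, 57, 57, 87, 61, 152, 249, 67, 165, 289, 257]  (not all equal)
t=2: [179, 159, 159, 215, 166, 40, 76, 178, 64, 68, 75]  (not all equal)
t=3: [88, 51, 51, 82, 64, 126, 192, 86, 170, 178, 191]  (not all equal)
t=4: [223, 155, 155, 213, 179, 294, 96, 220, 80, 95, 97]  (not all equal)
t=5: [82, 46, 46, 85, 90, 68, 232, 83, 202, 229, 234]  (not all equal)
t=6: [211, 145, 145, 216, 225, 185, 86, 212, 92, 87, 85]  (not all equal)
t=7: [84, 26, 26, 83, 81, 90, 212, 84, 224, 214, 210]  (not all equal)
t=8: [213, 106, 106, 211, 208, 225, 89, 213, 86, 89, 90]  (not all equal)
t=9: [93, 258, 258, 93, 94, 91, 227, 93, 221, 227, 229]  (not all equal)
t=10: [231, 79, 79, 231, 232, 226, 86, 231, 88, 86, 86]  (not all equal)
t=11: [86, 205, 205, 86, 86, 87, 219, 86, 222, 219, 219]  (not all equal)
t=12: [217, 90, 90, 217, 217, 218, 87, 217, 87, 87, 87]  (not all equal)
t=13: [91, 227, 227, 91, 91, 91, 221, 91, 221, 221, 221]  (not all equal)
t=14: [226, 86, 86, 226, 226, 226, 88, 226, 88, 88, 88]  (not all equal)
t=15: [88, 219, 219, 88, 88, 88, 223, 88, 223, 223, 223]  (not all equal)
t=16: [220, 87, 87, 220, 220, 220, 86, 220, 86, 86, 86]  (not all equal)
t=17: [89, 221, 221, 89, 89, 89, 219, 89, 219, 219, 219]  (not all equal)
t=18: [223, 87, 87, 223, 223, 223, 87, 223, 87, 87, 87]  (not all equal)
t=19: [89, 221, 221, 89, 89, 89, 221, 89, 221, 221, 221]  (not all equal)
t=20: [223, 87, 87, 223, 223, 223, 87, 223, 87, 87, 87]  (not all equal)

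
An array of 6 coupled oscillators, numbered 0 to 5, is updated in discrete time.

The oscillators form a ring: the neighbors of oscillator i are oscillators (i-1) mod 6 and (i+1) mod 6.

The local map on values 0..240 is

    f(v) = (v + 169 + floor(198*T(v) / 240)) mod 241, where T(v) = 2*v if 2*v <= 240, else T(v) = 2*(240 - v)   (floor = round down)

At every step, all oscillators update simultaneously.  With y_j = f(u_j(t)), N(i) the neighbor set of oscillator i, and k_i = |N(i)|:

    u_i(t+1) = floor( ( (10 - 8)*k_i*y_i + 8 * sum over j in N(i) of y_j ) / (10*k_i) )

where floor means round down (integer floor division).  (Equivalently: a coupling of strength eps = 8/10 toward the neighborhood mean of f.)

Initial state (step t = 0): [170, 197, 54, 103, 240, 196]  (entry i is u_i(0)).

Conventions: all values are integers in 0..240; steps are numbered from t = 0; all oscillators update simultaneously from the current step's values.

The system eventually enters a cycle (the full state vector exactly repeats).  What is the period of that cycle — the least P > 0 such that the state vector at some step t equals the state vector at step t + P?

Simulating step by step:
t=0: [170, 197, 54, 103, 240, 196]
t=1: [199, 152, 172, 135, 192, 191]
t=2: [208, 207, 226, 211, 213, 197]
t=3: [191, 183, 185, 182, 189, 188]
t=4: [202, 201, 204, 202, 202, 200]
t=5: [193, 191, 192, 191, 192, 192]
t=6: [198, 198, 199, 199, 199, 198]
t=7: [195, 194, 194, 194, 194, 194]
t=8: [197, 197, 197, 197, 197, 197]
t=9: [195, 195, 195, 195, 195, 195]
t=10: [197, 197, 197, 197, 197, 197]

Answer: 2
Key observation: The state at step 8, [197, 197, 197, 197, 197, 197], reappears at step 10 — and no state repeats earlier — so the cycle the system enters has period 2.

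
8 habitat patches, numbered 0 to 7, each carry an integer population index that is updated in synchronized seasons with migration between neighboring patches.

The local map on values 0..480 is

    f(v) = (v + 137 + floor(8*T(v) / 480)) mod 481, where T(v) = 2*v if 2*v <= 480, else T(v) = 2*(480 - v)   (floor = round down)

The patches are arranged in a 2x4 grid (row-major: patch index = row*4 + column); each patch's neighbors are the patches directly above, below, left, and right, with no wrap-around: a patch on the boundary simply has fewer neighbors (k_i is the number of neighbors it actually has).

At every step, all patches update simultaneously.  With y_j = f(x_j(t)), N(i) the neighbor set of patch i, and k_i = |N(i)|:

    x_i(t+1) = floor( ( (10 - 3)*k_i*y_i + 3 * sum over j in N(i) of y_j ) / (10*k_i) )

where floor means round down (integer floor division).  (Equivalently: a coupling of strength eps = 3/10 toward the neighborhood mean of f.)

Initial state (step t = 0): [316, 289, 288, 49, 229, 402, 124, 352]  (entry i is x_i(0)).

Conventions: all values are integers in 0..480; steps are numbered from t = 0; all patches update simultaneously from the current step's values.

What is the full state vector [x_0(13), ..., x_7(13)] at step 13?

Simulating step by step:
t=0: [316, 289, 288, 49, 229, 402, 124, 352]
t=1: [441, 397, 390, 197, 338, 149, 235, 76]
t=2: [148, 82, 111, 277, 393, 294, 320, 258]
t=3: [243, 252, 286, 391, 144, 379, 432, 413]
t=4: [373, 362, 353, 109, 263, 103, 116, 70]
t=5: [86, 43, 61, 207, 326, 238, 225, 222]
t=6: [254, 207, 230, 329, 418, 369, 353, 364]
t=7: [342, 325, 345, 389, 117, 63, 51, 88]
t=8: [110, 347, 73, 68, 210, 232, 175, 194]
t=9: [229, 88, 201, 227, 341, 331, 314, 314]
t=10: [295, 277, 346, 379, 127, 398, 446, 443]
t=11: [409, 344, 60, 42, 261, 118, 88, 91]
t=12: [108, 55, 180, 190, 332, 244, 227, 222]
t=13: [273, 231, 315, 336, 426, 375, 367, 361]

Answer: [273, 231, 315, 336, 426, 375, 367, 361]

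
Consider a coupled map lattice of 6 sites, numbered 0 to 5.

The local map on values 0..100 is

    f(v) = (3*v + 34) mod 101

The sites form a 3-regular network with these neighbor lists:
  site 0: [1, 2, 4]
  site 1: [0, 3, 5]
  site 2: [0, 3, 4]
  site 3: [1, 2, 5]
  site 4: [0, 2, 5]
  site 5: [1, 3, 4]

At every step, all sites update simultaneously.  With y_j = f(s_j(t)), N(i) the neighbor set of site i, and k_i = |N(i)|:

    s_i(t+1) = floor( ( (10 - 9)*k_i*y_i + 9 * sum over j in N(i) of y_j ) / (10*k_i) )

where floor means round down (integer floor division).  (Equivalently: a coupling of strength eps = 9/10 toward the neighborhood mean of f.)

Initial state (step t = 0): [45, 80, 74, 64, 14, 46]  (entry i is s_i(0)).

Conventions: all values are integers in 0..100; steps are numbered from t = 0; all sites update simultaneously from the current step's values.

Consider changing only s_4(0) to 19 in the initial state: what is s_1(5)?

Answer: s_1(5) = 71
Key observation: This trace re-runs the system from the modified initial state.

Derivation:
t=0: [45, 80, 74, 64, 19, 46]
t=1: [71, 56, 60, 61, 67, 63]
t=2: [18, 24, 29, 11, 26, 16]
t=3: [19, 71, 51, 38, 58, 33]
t=4: [50, 55, 51, 53, 63, 32]
t=5: [69, 71, 67, 73, 61, 66]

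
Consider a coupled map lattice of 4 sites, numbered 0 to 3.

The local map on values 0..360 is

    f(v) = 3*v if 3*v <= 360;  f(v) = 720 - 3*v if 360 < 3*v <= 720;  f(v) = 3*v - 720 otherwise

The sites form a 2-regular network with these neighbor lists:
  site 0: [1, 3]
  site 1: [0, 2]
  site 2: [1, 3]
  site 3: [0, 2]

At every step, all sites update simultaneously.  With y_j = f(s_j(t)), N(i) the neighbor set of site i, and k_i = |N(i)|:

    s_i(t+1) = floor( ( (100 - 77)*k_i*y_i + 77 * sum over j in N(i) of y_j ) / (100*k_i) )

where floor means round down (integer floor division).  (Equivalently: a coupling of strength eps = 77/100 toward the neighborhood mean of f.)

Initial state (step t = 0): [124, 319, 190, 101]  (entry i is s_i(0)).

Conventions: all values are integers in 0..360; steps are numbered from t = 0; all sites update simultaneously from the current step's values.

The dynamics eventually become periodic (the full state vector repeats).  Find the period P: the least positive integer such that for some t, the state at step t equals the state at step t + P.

Answer: 22
Key observation: The state at step 114, [86, 135, 86, 135], reappears at step 136 — and no state repeats earlier — so the cycle the system enters has period 22.

Derivation:
t=0: [124, 319, 190, 101]
t=1: [287, 246, 242, 261]
t=2: [63, 60, 32, 71]
t=3: [194, 151, 173, 158]
t=4: [229, 191, 243, 187]
t=5: [125, 49, 119, 52]
t=6: [196, 304, 198, 306]
t=7: [180, 143, 179, 144]
t=8: [264, 206, 265, 205]
t=9: [96, 80, 96, 80]
t=10: [251, 276, 251, 276]
t=11: [90, 50, 90, 50]
t=12: [177, 242, 177, 242]
t=13: [48, 146, 48, 146]
t=14: [250, 175, 250, 175]
t=15: [157, 67, 157, 67]
t=16: [212, 237, 212, 237]
t=17: [26, 66, 26, 66]
t=18: [170, 105, 170, 105]
t=19: [290, 234, 290, 234]
t=20: [48, 119, 48, 119]
t=21: [308, 192, 308, 192]
t=22: [157, 190, 157, 190]
t=23: [172, 226, 172, 226]
t=24: [79, 166, 79, 166]
t=25: [225, 233, 225, 233]
t=26: [26, 39, 26, 39]
t=27: [108, 86, 108, 86]
t=28: [273, 308, 273, 308]
t=29: [179, 123, 179, 123]
t=30: [312, 221, 312, 221]
t=31: [93, 179, 93, 179]
t=32: [205, 256, 205, 256]
t=33: [61, 91, 61, 91]
t=34: [252, 203, 252, 203]
t=35: [93, 53, 93, 53]
t=36: [186, 251, 186, 251]
t=37: [62, 132, 62, 132]
t=38: [292, 217, 292, 217]
t=39: [89, 135, 89, 135]
t=40: [303, 278, 303, 278]
t=41: [131, 171, 131, 171]
t=42: [234, 299, 234, 299]
t=43: [140, 54, 140, 54]
t=44: [193, 268, 193, 268]
t=45: [97, 127, 97, 127]
t=46: [327, 302, 327, 302]
t=47: [203, 243, 203, 243]
t=48: [32, 87, 32, 87]
t=49: [223, 133, 223, 133]
t=50: [258, 113, 258, 113]
t=51: [273, 119, 273, 119]
t=52: [297, 158, 297, 158]
t=53: [228, 188, 228, 188]
t=54: [128, 63, 128, 63]
t=55: [222, 302, 222, 302]
t=56: [155, 84, 155, 84]
t=57: [252, 254, 252, 254]
t=58: [40, 37, 40, 37]
t=59: [113, 117, 113, 117]
t=60: [348, 341, 348, 341]
t=61: [307, 319, 307, 319]
t=62: [228, 209, 228, 209]
t=63: [79, 49, 79, 49]
t=64: [167, 216, 167, 216]
t=65: [105, 185, 105, 185]
t=66: [199, 280, 199, 280]
t=67: [120, 122, 120, 122]
t=68: [355, 358, 355, 358]
t=69: [351, 347, 351, 347]
t=70: [323, 330, 323, 330]
t=71: [265, 253, 265, 253]
t=72: [47, 66, 47, 66]
t=73: [184, 154, 184, 154]
t=74: [237, 188, 237, 188]
t=75: [122, 42, 122, 42]
t=76: [178, 301, 178, 301]
t=77: [183, 185, 183, 185]
t=78: [166, 169, 166, 169]
t=79: [215, 219, 215, 219]
t=80: [65, 72, 65, 72]
t=81: [211, 199, 211, 199]
t=82: [114, 95, 114, 95]
t=83: [298, 328, 298, 328]
t=84: [243, 194, 243, 194]
t=85: [108, 38, 108, 38]
t=86: [162, 275, 162, 275]
t=87: [134, 204, 134, 204]
t=88: [156, 269, 156, 269]
t=89: [124, 214, 124, 214]
t=90: [140, 285, 140, 285]
t=91: [172, 262, 172, 262]
t=92: [97, 172, 97, 172]
t=93: [224, 270, 224, 270]
t=94: [80, 57, 80, 57]
t=95: [186, 224, 186, 224]
t=96: [74, 135, 74, 135]
t=97: [293, 243, 293, 243]
t=98: [43, 124, 43, 124]
t=99: [297, 179, 297, 179]
t=100: [180, 173, 180, 173]
t=101: [196, 184, 196, 184]
t=102: [159, 140, 159, 140]
t=103: [286, 256, 286, 256]
t=104: [68, 117, 68, 117]
t=105: [317, 237, 317, 237]
t=106: [60, 179, 60, 179]
t=107: [182, 180, 182, 180]
t=108: [178, 175, 178, 175]
t=109: [192, 188, 192, 188]
t=110: [153, 146, 153, 146]
t=111: [277, 265, 277, 265]
t=112: [83, 102, 83, 102]
t=113: [292, 262, 292, 262]
t=114: [86, 135, 86, 135]
t=115: [301, 271, 301, 271]
t=116: [113, 162, 113, 162]
t=117: [258, 314, 258, 314]
t=118: [183, 92, 183, 92]
t=119: [251, 195, 251, 195]
t=120: [111, 56, 111, 56]
t=121: [205, 295, 205, 295]
t=122: [151, 118, 151, 118]
t=123: [333, 287, 333, 287]
t=124: [172, 247, 172, 247]
t=125: [63, 161, 63, 161]
t=126: [225, 200, 225, 200]
t=127: [102, 62, 102, 62]
t=128: [213, 278, 213, 278]
t=129: [106, 88, 106, 88]
t=130: [276, 305, 276, 305]
t=131: [174, 128, 174, 128]
t=132: [304, 229, 304, 229]
t=133: [69, 155, 69, 155]
t=134: [243, 218, 243, 218]
t=135: [52, 22, 52, 22]
t=136: [86, 135, 86, 135]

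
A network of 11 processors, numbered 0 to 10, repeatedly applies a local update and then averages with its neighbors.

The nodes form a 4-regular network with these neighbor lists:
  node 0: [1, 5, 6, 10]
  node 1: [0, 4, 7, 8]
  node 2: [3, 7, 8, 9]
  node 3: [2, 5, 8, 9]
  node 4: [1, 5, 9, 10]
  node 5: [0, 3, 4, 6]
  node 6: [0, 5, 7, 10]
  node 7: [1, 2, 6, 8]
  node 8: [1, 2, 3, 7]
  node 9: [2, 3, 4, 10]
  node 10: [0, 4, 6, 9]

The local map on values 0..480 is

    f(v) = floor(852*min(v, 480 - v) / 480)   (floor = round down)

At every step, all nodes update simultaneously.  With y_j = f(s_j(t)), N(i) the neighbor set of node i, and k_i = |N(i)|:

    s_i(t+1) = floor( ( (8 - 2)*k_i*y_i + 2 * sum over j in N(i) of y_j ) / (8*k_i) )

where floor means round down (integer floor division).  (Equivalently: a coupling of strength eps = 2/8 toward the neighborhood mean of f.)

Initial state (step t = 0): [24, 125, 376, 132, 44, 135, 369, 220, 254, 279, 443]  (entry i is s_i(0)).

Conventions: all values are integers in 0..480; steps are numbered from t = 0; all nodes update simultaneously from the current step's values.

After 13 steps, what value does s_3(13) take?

Answer: s_3(13) = 249

Derivation:
t=0: [24, 125, 376, 132, 44, 135, 369, 220, 254, 279, 443]
t=1: [76, 222, 224, 249, 113, 213, 193, 355, 365, 302, 90]
t=2: [180, 342, 369, 388, 227, 351, 312, 249, 241, 309, 181]
t=3: [307, 280, 229, 194, 370, 244, 303, 380, 381, 294, 323]
t=4: [315, 319, 368, 341, 232, 386, 309, 210, 211, 323, 280]
t=5: [288, 304, 227, 248, 376, 202, 301, 351, 349, 284, 346]
t=6: [331, 295, 377, 391, 216, 346, 310, 249, 258, 337, 252]
t=7: [277, 336, 212, 184, 363, 246, 307, 382, 362, 260, 378]
t=8: [342, 250, 350, 331, 232, 386, 300, 201, 227, 360, 214]
t=9: [262, 394, 249, 261, 381, 201, 310, 351, 380, 240, 358]
t=10: [353, 174, 383, 376, 203, 345, 299, 236, 206, 393, 242]
t=11: [249, 316, 199, 196, 340, 247, 322, 386, 341, 186, 382]
t=12: [379, 285, 332, 344, 261, 390, 282, 197, 256, 317, 209]
t=13: [210, 341, 276, 249, 363, 191, 329, 346, 372, 295, 352]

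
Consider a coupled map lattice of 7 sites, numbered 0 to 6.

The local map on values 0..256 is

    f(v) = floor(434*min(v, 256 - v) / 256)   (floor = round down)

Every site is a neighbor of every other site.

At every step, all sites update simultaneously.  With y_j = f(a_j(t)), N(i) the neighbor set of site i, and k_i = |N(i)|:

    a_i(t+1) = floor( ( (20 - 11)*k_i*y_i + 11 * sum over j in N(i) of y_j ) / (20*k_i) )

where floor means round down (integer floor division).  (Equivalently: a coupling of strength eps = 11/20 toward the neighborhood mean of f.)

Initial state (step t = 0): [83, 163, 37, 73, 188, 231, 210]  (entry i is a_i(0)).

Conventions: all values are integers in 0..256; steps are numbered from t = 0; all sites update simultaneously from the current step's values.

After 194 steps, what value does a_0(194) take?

Simulating step by step:
t=0: [83, 163, 37, 73, 188, 231, 210]
t=1: [115, 121, 87, 109, 106, 80, 93]
t=2: [179, 183, 162, 176, 174, 158, 166]
t=3: [138, 136, 149, 140, 141, 151, 146]
t=4: [194, 195, 187, 192, 192, 186, 189]
t=5: [108, 107, 112, 109, 109, 112, 111]
t=6: [184, 183, 186, 184, 184, 186, 186]
t=7: [120, 121, 119, 120, 120, 119, 119]
t=8: [202, 203, 201, 202, 202, 201, 201]
t=9: [91, 90, 92, 91, 91, 92, 92]
t=10: [154, 153, 154, 154, 154, 154, 154]
t=11: [172, 172, 172, 172, 172, 172, 172]
t=12: [142, 142, 142, 142, 142, 142, 142]
t=13: [193, 193, 193, 193, 193, 193, 193]
t=14: [106, 106, 106, 106, 106, 106, 106]
t=15: [179, 179, 179, 179, 179, 179, 179]
t=16: [130, 130, 130, 130, 130, 130, 130]
t=17: [213, 213, 213, 213, 213, 213, 213]
t=18: [72, 72, 72, 72, 72, 72, 72]
t=19: [122, 122, 122, 122, 122, 122, 122]
t=20: [206, 206, 206, 206, 206, 206, 206]
t=21: [84, 84, 84, 84, 84, 84, 84]
t=22: [142, 142, 142, 142, 142, 142, 142]

Answer: a_0(194) = 106
Key observation: The state at step 12, [142, 142, 142, 142, 142, 142, 142], reappears at step 22: the system is in a cycle of period 10 from step 12 on.  Therefore the state at step 194 equals the state at step 12 + ((194 - 12) mod 10) = 14, which is [106, 106, 106, 106, 106, 106, 106].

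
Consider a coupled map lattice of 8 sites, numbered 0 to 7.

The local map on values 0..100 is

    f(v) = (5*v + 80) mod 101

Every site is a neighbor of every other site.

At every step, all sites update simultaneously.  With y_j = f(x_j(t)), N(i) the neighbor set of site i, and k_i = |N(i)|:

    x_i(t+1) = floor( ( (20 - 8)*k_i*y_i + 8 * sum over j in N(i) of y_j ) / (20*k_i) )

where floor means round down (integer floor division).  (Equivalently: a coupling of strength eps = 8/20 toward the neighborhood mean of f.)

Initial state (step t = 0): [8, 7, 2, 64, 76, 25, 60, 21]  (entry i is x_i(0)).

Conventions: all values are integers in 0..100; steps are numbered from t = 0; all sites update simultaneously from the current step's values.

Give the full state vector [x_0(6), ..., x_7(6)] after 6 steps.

Simulating step by step:
t=0: [8, 7, 2, 64, 76, 25, 60, 21]
t=1: [35, 32, 74, 77, 55, 26, 66, 70]
t=2: [45, 37, 41, 49, 44, 20, 19, 30]
t=3: [26, 59, 70, 37, 78, 68, 65, 40]
t=4: [23, 57, 32, 53, 54, 27, 19, 61]
t=5: [76, 59, 46, 48, 51, 32, 66, 70]
t=6: [44, 53, 18, 23, 31, 35, 17, 28]

Answer: [44, 53, 18, 23, 31, 35, 17, 28]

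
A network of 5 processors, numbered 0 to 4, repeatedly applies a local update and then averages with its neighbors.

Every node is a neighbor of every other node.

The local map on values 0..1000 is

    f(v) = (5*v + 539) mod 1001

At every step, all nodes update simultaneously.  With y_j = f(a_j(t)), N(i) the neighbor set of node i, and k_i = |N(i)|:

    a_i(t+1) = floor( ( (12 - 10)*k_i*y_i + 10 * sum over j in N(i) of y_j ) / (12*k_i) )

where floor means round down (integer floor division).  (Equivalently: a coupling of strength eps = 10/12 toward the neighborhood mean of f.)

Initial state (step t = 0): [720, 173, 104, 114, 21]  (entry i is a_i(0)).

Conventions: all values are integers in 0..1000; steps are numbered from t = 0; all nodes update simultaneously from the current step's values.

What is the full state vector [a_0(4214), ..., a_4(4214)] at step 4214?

Simulating step by step:
t=0: [720, 173, 104, 114, 21]
t=1: [275, 264, 278, 276, 254]
t=2: [883, 886, 883, 883, 888]
t=3: [958, 957, 958, 958, 957]
t=4: [321, 322, 321, 321, 322]
t=5: [144, 143, 144, 144, 143]
t=6: [255, 256, 255, 255, 256]
t=7: [815, 814, 815, 815, 814]
t=8: [607, 608, 607, 607, 608]
t=9: [573, 572, 573, 573, 572]
t=10: [398, 399, 398, 398, 399]
t=11: [529, 528, 529, 529, 528]
t=12: [178, 179, 178, 178, 179]
t=13: [430, 429, 430, 430, 429]
t=14: [684, 685, 684, 684, 685]
t=15: [958, 957, 958, 958, 957]

Answer: [684, 685, 684, 684, 685]
Key observation: The state at step 3, [958, 957, 958, 958, 957], reappears at step 15: the system is in a cycle of period 12 from step 3 on.  Therefore the state at step 4214 equals the state at step 3 + ((4214 - 3) mod 12) = 14, which is [684, 685, 684, 684, 685].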